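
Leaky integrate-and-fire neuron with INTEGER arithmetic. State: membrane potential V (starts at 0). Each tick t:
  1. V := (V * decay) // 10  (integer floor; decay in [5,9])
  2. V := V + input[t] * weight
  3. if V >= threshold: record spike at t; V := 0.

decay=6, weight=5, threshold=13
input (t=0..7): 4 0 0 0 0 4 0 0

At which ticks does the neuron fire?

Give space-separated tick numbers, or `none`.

t=0: input=4 -> V=0 FIRE
t=1: input=0 -> V=0
t=2: input=0 -> V=0
t=3: input=0 -> V=0
t=4: input=0 -> V=0
t=5: input=4 -> V=0 FIRE
t=6: input=0 -> V=0
t=7: input=0 -> V=0

Answer: 0 5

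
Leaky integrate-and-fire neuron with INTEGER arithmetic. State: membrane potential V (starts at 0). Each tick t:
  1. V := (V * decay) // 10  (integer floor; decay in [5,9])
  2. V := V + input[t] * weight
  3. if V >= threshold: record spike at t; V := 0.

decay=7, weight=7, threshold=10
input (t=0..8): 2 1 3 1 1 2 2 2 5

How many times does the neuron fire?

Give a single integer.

Answer: 7

Derivation:
t=0: input=2 -> V=0 FIRE
t=1: input=1 -> V=7
t=2: input=3 -> V=0 FIRE
t=3: input=1 -> V=7
t=4: input=1 -> V=0 FIRE
t=5: input=2 -> V=0 FIRE
t=6: input=2 -> V=0 FIRE
t=7: input=2 -> V=0 FIRE
t=8: input=5 -> V=0 FIRE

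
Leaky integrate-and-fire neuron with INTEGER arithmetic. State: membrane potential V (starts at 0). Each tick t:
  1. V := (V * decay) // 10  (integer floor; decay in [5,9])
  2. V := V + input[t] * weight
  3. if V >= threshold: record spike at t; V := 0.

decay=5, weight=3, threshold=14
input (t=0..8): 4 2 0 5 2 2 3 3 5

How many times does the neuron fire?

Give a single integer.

Answer: 3

Derivation:
t=0: input=4 -> V=12
t=1: input=2 -> V=12
t=2: input=0 -> V=6
t=3: input=5 -> V=0 FIRE
t=4: input=2 -> V=6
t=5: input=2 -> V=9
t=6: input=3 -> V=13
t=7: input=3 -> V=0 FIRE
t=8: input=5 -> V=0 FIRE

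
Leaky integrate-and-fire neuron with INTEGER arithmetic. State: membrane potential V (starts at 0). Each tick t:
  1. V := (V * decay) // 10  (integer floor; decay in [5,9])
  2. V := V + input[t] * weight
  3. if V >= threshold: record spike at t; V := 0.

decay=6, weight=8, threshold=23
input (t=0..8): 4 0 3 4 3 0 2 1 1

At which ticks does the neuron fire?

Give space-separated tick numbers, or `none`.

Answer: 0 2 3 4

Derivation:
t=0: input=4 -> V=0 FIRE
t=1: input=0 -> V=0
t=2: input=3 -> V=0 FIRE
t=3: input=4 -> V=0 FIRE
t=4: input=3 -> V=0 FIRE
t=5: input=0 -> V=0
t=6: input=2 -> V=16
t=7: input=1 -> V=17
t=8: input=1 -> V=18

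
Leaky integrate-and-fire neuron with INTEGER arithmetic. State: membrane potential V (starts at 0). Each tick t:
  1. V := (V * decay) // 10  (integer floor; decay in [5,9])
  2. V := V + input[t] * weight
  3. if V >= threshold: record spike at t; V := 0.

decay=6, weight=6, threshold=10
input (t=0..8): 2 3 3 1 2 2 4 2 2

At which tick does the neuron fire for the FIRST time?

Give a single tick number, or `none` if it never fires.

t=0: input=2 -> V=0 FIRE
t=1: input=3 -> V=0 FIRE
t=2: input=3 -> V=0 FIRE
t=3: input=1 -> V=6
t=4: input=2 -> V=0 FIRE
t=5: input=2 -> V=0 FIRE
t=6: input=4 -> V=0 FIRE
t=7: input=2 -> V=0 FIRE
t=8: input=2 -> V=0 FIRE

Answer: 0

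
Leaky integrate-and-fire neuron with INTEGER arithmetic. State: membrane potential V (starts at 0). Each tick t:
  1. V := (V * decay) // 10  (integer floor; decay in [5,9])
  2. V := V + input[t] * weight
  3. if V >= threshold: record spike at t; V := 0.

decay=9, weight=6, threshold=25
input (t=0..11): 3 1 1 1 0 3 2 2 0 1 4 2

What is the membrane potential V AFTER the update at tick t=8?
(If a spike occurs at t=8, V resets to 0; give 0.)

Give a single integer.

t=0: input=3 -> V=18
t=1: input=1 -> V=22
t=2: input=1 -> V=0 FIRE
t=3: input=1 -> V=6
t=4: input=0 -> V=5
t=5: input=3 -> V=22
t=6: input=2 -> V=0 FIRE
t=7: input=2 -> V=12
t=8: input=0 -> V=10
t=9: input=1 -> V=15
t=10: input=4 -> V=0 FIRE
t=11: input=2 -> V=12

Answer: 10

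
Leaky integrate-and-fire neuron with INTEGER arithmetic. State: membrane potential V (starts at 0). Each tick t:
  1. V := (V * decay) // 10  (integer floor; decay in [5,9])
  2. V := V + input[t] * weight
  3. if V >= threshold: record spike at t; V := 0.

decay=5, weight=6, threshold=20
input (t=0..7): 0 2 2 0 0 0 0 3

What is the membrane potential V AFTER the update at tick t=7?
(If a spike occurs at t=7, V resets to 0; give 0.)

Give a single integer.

Answer: 18

Derivation:
t=0: input=0 -> V=0
t=1: input=2 -> V=12
t=2: input=2 -> V=18
t=3: input=0 -> V=9
t=4: input=0 -> V=4
t=5: input=0 -> V=2
t=6: input=0 -> V=1
t=7: input=3 -> V=18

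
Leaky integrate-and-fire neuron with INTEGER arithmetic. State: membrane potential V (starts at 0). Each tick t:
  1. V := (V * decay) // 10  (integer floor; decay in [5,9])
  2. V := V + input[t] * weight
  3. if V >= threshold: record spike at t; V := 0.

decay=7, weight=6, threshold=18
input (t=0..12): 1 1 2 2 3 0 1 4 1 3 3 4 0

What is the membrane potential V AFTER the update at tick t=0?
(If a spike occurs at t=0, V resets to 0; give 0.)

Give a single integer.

t=0: input=1 -> V=6
t=1: input=1 -> V=10
t=2: input=2 -> V=0 FIRE
t=3: input=2 -> V=12
t=4: input=3 -> V=0 FIRE
t=5: input=0 -> V=0
t=6: input=1 -> V=6
t=7: input=4 -> V=0 FIRE
t=8: input=1 -> V=6
t=9: input=3 -> V=0 FIRE
t=10: input=3 -> V=0 FIRE
t=11: input=4 -> V=0 FIRE
t=12: input=0 -> V=0

Answer: 6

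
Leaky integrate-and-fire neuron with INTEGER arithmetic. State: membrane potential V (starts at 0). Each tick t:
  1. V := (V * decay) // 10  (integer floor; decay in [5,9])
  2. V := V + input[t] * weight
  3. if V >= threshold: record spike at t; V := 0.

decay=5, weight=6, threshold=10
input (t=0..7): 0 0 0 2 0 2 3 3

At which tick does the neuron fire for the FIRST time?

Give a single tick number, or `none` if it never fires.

Answer: 3

Derivation:
t=0: input=0 -> V=0
t=1: input=0 -> V=0
t=2: input=0 -> V=0
t=3: input=2 -> V=0 FIRE
t=4: input=0 -> V=0
t=5: input=2 -> V=0 FIRE
t=6: input=3 -> V=0 FIRE
t=7: input=3 -> V=0 FIRE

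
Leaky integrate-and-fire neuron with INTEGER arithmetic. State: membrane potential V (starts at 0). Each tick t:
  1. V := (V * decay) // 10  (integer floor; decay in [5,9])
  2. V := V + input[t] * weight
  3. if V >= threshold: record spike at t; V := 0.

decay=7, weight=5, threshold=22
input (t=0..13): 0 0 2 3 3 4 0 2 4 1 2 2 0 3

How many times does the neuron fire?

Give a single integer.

Answer: 4

Derivation:
t=0: input=0 -> V=0
t=1: input=0 -> V=0
t=2: input=2 -> V=10
t=3: input=3 -> V=0 FIRE
t=4: input=3 -> V=15
t=5: input=4 -> V=0 FIRE
t=6: input=0 -> V=0
t=7: input=2 -> V=10
t=8: input=4 -> V=0 FIRE
t=9: input=1 -> V=5
t=10: input=2 -> V=13
t=11: input=2 -> V=19
t=12: input=0 -> V=13
t=13: input=3 -> V=0 FIRE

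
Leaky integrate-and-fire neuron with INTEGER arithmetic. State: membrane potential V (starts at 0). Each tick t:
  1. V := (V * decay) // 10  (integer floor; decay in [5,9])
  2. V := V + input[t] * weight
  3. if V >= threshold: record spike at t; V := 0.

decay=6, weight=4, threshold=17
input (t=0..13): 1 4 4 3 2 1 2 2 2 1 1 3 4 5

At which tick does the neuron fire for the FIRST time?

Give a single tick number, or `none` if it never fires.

t=0: input=1 -> V=4
t=1: input=4 -> V=0 FIRE
t=2: input=4 -> V=16
t=3: input=3 -> V=0 FIRE
t=4: input=2 -> V=8
t=5: input=1 -> V=8
t=6: input=2 -> V=12
t=7: input=2 -> V=15
t=8: input=2 -> V=0 FIRE
t=9: input=1 -> V=4
t=10: input=1 -> V=6
t=11: input=3 -> V=15
t=12: input=4 -> V=0 FIRE
t=13: input=5 -> V=0 FIRE

Answer: 1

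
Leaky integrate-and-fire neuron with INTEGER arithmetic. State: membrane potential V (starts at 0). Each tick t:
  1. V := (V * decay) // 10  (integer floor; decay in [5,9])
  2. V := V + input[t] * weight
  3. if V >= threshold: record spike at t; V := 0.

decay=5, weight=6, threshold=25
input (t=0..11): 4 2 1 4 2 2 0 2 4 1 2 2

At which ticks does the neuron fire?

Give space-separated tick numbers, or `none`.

Answer: 3 8

Derivation:
t=0: input=4 -> V=24
t=1: input=2 -> V=24
t=2: input=1 -> V=18
t=3: input=4 -> V=0 FIRE
t=4: input=2 -> V=12
t=5: input=2 -> V=18
t=6: input=0 -> V=9
t=7: input=2 -> V=16
t=8: input=4 -> V=0 FIRE
t=9: input=1 -> V=6
t=10: input=2 -> V=15
t=11: input=2 -> V=19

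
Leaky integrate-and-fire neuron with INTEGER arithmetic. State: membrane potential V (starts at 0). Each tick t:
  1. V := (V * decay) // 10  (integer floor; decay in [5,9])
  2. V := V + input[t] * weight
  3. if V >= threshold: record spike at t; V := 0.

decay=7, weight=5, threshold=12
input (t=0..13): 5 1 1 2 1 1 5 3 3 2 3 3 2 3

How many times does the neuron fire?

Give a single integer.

Answer: 8

Derivation:
t=0: input=5 -> V=0 FIRE
t=1: input=1 -> V=5
t=2: input=1 -> V=8
t=3: input=2 -> V=0 FIRE
t=4: input=1 -> V=5
t=5: input=1 -> V=8
t=6: input=5 -> V=0 FIRE
t=7: input=3 -> V=0 FIRE
t=8: input=3 -> V=0 FIRE
t=9: input=2 -> V=10
t=10: input=3 -> V=0 FIRE
t=11: input=3 -> V=0 FIRE
t=12: input=2 -> V=10
t=13: input=3 -> V=0 FIRE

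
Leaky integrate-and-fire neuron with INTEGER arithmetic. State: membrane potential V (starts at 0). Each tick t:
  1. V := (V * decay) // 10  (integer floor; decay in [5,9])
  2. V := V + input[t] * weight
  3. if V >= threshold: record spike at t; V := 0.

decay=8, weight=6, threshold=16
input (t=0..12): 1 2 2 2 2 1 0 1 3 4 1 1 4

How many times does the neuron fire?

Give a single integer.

t=0: input=1 -> V=6
t=1: input=2 -> V=0 FIRE
t=2: input=2 -> V=12
t=3: input=2 -> V=0 FIRE
t=4: input=2 -> V=12
t=5: input=1 -> V=15
t=6: input=0 -> V=12
t=7: input=1 -> V=15
t=8: input=3 -> V=0 FIRE
t=9: input=4 -> V=0 FIRE
t=10: input=1 -> V=6
t=11: input=1 -> V=10
t=12: input=4 -> V=0 FIRE

Answer: 5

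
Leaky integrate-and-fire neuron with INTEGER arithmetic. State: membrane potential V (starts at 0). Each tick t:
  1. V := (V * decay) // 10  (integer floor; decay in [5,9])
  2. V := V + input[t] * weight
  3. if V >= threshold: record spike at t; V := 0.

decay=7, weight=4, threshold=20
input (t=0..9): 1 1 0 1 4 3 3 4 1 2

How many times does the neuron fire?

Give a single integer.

Answer: 2

Derivation:
t=0: input=1 -> V=4
t=1: input=1 -> V=6
t=2: input=0 -> V=4
t=3: input=1 -> V=6
t=4: input=4 -> V=0 FIRE
t=5: input=3 -> V=12
t=6: input=3 -> V=0 FIRE
t=7: input=4 -> V=16
t=8: input=1 -> V=15
t=9: input=2 -> V=18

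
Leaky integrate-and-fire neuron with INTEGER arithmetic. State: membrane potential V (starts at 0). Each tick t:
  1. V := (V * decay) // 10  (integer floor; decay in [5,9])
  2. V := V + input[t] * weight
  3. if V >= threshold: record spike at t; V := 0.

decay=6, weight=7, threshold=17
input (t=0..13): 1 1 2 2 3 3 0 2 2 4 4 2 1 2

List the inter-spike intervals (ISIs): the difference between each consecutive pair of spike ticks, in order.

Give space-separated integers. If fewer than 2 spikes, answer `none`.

Answer: 2 1 3 1 1 3

Derivation:
t=0: input=1 -> V=7
t=1: input=1 -> V=11
t=2: input=2 -> V=0 FIRE
t=3: input=2 -> V=14
t=4: input=3 -> V=0 FIRE
t=5: input=3 -> V=0 FIRE
t=6: input=0 -> V=0
t=7: input=2 -> V=14
t=8: input=2 -> V=0 FIRE
t=9: input=4 -> V=0 FIRE
t=10: input=4 -> V=0 FIRE
t=11: input=2 -> V=14
t=12: input=1 -> V=15
t=13: input=2 -> V=0 FIRE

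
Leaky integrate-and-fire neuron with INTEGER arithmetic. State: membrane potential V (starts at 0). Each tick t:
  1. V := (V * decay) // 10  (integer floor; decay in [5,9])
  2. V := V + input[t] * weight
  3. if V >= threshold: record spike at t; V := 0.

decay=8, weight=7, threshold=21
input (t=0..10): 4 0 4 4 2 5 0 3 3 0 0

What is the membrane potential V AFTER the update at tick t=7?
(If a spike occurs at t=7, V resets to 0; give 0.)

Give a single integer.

t=0: input=4 -> V=0 FIRE
t=1: input=0 -> V=0
t=2: input=4 -> V=0 FIRE
t=3: input=4 -> V=0 FIRE
t=4: input=2 -> V=14
t=5: input=5 -> V=0 FIRE
t=6: input=0 -> V=0
t=7: input=3 -> V=0 FIRE
t=8: input=3 -> V=0 FIRE
t=9: input=0 -> V=0
t=10: input=0 -> V=0

Answer: 0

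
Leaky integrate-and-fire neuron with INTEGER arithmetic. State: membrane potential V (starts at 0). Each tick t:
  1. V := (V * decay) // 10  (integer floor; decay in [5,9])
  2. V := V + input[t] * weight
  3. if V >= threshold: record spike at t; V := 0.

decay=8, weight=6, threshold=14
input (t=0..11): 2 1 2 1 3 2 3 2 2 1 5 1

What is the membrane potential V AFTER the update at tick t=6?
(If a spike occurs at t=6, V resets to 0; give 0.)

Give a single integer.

Answer: 0

Derivation:
t=0: input=2 -> V=12
t=1: input=1 -> V=0 FIRE
t=2: input=2 -> V=12
t=3: input=1 -> V=0 FIRE
t=4: input=3 -> V=0 FIRE
t=5: input=2 -> V=12
t=6: input=3 -> V=0 FIRE
t=7: input=2 -> V=12
t=8: input=2 -> V=0 FIRE
t=9: input=1 -> V=6
t=10: input=5 -> V=0 FIRE
t=11: input=1 -> V=6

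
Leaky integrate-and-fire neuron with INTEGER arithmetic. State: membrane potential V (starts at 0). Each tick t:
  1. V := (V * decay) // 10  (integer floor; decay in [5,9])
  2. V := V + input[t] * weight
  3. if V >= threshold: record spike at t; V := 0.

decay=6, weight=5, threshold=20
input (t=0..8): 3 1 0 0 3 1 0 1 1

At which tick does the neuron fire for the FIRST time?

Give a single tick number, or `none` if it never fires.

Answer: none

Derivation:
t=0: input=3 -> V=15
t=1: input=1 -> V=14
t=2: input=0 -> V=8
t=3: input=0 -> V=4
t=4: input=3 -> V=17
t=5: input=1 -> V=15
t=6: input=0 -> V=9
t=7: input=1 -> V=10
t=8: input=1 -> V=11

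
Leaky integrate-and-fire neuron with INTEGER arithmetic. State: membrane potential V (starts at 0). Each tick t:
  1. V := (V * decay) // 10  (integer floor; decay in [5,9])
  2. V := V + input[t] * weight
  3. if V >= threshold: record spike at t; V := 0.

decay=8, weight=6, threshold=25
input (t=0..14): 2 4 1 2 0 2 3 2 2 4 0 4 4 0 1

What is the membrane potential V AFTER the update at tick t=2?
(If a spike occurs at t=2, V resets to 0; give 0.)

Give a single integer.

t=0: input=2 -> V=12
t=1: input=4 -> V=0 FIRE
t=2: input=1 -> V=6
t=3: input=2 -> V=16
t=4: input=0 -> V=12
t=5: input=2 -> V=21
t=6: input=3 -> V=0 FIRE
t=7: input=2 -> V=12
t=8: input=2 -> V=21
t=9: input=4 -> V=0 FIRE
t=10: input=0 -> V=0
t=11: input=4 -> V=24
t=12: input=4 -> V=0 FIRE
t=13: input=0 -> V=0
t=14: input=1 -> V=6

Answer: 6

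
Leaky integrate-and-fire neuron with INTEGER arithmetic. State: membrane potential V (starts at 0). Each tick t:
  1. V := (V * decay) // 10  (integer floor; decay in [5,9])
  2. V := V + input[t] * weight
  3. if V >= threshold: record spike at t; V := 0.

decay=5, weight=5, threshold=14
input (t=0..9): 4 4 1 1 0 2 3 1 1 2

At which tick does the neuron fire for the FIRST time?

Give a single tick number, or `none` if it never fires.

t=0: input=4 -> V=0 FIRE
t=1: input=4 -> V=0 FIRE
t=2: input=1 -> V=5
t=3: input=1 -> V=7
t=4: input=0 -> V=3
t=5: input=2 -> V=11
t=6: input=3 -> V=0 FIRE
t=7: input=1 -> V=5
t=8: input=1 -> V=7
t=9: input=2 -> V=13

Answer: 0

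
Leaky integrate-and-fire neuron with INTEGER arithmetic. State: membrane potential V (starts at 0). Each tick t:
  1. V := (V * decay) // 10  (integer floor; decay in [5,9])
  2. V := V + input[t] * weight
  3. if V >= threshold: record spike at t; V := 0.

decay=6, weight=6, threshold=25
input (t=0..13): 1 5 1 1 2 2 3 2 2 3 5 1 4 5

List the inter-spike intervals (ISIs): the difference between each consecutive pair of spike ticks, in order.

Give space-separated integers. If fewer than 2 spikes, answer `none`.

Answer: 5 3 1 2 1

Derivation:
t=0: input=1 -> V=6
t=1: input=5 -> V=0 FIRE
t=2: input=1 -> V=6
t=3: input=1 -> V=9
t=4: input=2 -> V=17
t=5: input=2 -> V=22
t=6: input=3 -> V=0 FIRE
t=7: input=2 -> V=12
t=8: input=2 -> V=19
t=9: input=3 -> V=0 FIRE
t=10: input=5 -> V=0 FIRE
t=11: input=1 -> V=6
t=12: input=4 -> V=0 FIRE
t=13: input=5 -> V=0 FIRE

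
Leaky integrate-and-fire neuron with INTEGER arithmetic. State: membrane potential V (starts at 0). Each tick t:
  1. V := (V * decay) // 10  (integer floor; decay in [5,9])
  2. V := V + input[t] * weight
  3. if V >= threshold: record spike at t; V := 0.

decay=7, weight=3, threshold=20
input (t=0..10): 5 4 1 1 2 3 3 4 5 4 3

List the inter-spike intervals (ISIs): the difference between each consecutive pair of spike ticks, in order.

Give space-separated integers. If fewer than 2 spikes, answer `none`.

Answer: 6 2

Derivation:
t=0: input=5 -> V=15
t=1: input=4 -> V=0 FIRE
t=2: input=1 -> V=3
t=3: input=1 -> V=5
t=4: input=2 -> V=9
t=5: input=3 -> V=15
t=6: input=3 -> V=19
t=7: input=4 -> V=0 FIRE
t=8: input=5 -> V=15
t=9: input=4 -> V=0 FIRE
t=10: input=3 -> V=9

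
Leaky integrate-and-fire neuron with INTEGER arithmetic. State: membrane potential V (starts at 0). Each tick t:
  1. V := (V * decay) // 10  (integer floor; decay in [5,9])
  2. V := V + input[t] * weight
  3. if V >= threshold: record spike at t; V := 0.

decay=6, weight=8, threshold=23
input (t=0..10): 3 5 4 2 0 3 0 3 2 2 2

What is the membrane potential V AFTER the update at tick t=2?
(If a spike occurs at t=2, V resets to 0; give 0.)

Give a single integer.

Answer: 0

Derivation:
t=0: input=3 -> V=0 FIRE
t=1: input=5 -> V=0 FIRE
t=2: input=4 -> V=0 FIRE
t=3: input=2 -> V=16
t=4: input=0 -> V=9
t=5: input=3 -> V=0 FIRE
t=6: input=0 -> V=0
t=7: input=3 -> V=0 FIRE
t=8: input=2 -> V=16
t=9: input=2 -> V=0 FIRE
t=10: input=2 -> V=16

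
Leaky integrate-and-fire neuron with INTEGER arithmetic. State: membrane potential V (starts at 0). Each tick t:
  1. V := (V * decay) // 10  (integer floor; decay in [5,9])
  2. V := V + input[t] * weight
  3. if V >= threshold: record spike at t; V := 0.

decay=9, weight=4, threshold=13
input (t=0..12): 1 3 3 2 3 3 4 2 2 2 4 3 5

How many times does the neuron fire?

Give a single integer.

t=0: input=1 -> V=4
t=1: input=3 -> V=0 FIRE
t=2: input=3 -> V=12
t=3: input=2 -> V=0 FIRE
t=4: input=3 -> V=12
t=5: input=3 -> V=0 FIRE
t=6: input=4 -> V=0 FIRE
t=7: input=2 -> V=8
t=8: input=2 -> V=0 FIRE
t=9: input=2 -> V=8
t=10: input=4 -> V=0 FIRE
t=11: input=3 -> V=12
t=12: input=5 -> V=0 FIRE

Answer: 7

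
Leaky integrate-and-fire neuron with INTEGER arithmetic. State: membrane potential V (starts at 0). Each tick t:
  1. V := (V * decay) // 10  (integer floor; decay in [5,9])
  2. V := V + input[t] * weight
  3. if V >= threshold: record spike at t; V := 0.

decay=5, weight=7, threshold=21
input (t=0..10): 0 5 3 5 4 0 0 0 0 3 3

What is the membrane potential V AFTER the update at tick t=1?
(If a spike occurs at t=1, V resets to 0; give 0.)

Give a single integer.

t=0: input=0 -> V=0
t=1: input=5 -> V=0 FIRE
t=2: input=3 -> V=0 FIRE
t=3: input=5 -> V=0 FIRE
t=4: input=4 -> V=0 FIRE
t=5: input=0 -> V=0
t=6: input=0 -> V=0
t=7: input=0 -> V=0
t=8: input=0 -> V=0
t=9: input=3 -> V=0 FIRE
t=10: input=3 -> V=0 FIRE

Answer: 0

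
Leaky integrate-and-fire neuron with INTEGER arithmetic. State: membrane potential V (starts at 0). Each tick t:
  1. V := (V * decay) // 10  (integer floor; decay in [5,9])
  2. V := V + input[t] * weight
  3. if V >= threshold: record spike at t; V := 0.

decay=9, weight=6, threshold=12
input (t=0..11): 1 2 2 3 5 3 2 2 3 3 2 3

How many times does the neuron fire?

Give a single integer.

t=0: input=1 -> V=6
t=1: input=2 -> V=0 FIRE
t=2: input=2 -> V=0 FIRE
t=3: input=3 -> V=0 FIRE
t=4: input=5 -> V=0 FIRE
t=5: input=3 -> V=0 FIRE
t=6: input=2 -> V=0 FIRE
t=7: input=2 -> V=0 FIRE
t=8: input=3 -> V=0 FIRE
t=9: input=3 -> V=0 FIRE
t=10: input=2 -> V=0 FIRE
t=11: input=3 -> V=0 FIRE

Answer: 11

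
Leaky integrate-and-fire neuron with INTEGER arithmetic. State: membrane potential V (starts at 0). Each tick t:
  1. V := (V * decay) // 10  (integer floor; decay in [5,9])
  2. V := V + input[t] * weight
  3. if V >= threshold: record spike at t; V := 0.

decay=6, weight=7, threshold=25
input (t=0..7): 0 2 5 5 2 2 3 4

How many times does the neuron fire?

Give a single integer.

Answer: 4

Derivation:
t=0: input=0 -> V=0
t=1: input=2 -> V=14
t=2: input=5 -> V=0 FIRE
t=3: input=5 -> V=0 FIRE
t=4: input=2 -> V=14
t=5: input=2 -> V=22
t=6: input=3 -> V=0 FIRE
t=7: input=4 -> V=0 FIRE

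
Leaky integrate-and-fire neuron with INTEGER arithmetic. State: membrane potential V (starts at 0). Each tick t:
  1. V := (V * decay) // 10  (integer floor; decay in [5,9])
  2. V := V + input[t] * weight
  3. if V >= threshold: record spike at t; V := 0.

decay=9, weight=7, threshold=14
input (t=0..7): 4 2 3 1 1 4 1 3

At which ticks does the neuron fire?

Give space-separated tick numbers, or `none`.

t=0: input=4 -> V=0 FIRE
t=1: input=2 -> V=0 FIRE
t=2: input=3 -> V=0 FIRE
t=3: input=1 -> V=7
t=4: input=1 -> V=13
t=5: input=4 -> V=0 FIRE
t=6: input=1 -> V=7
t=7: input=3 -> V=0 FIRE

Answer: 0 1 2 5 7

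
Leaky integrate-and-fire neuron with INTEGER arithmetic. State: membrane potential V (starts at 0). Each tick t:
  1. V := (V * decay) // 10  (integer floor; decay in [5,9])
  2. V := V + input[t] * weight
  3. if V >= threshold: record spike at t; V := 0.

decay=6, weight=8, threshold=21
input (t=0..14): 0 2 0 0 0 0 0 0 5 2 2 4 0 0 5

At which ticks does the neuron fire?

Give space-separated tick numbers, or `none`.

Answer: 8 10 11 14

Derivation:
t=0: input=0 -> V=0
t=1: input=2 -> V=16
t=2: input=0 -> V=9
t=3: input=0 -> V=5
t=4: input=0 -> V=3
t=5: input=0 -> V=1
t=6: input=0 -> V=0
t=7: input=0 -> V=0
t=8: input=5 -> V=0 FIRE
t=9: input=2 -> V=16
t=10: input=2 -> V=0 FIRE
t=11: input=4 -> V=0 FIRE
t=12: input=0 -> V=0
t=13: input=0 -> V=0
t=14: input=5 -> V=0 FIRE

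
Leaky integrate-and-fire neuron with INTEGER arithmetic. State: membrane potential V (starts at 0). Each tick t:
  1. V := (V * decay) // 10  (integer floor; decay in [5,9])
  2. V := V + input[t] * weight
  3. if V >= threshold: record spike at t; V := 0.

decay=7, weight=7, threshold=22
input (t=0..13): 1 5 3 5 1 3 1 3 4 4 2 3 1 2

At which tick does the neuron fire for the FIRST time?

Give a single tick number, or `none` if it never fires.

Answer: 1

Derivation:
t=0: input=1 -> V=7
t=1: input=5 -> V=0 FIRE
t=2: input=3 -> V=21
t=3: input=5 -> V=0 FIRE
t=4: input=1 -> V=7
t=5: input=3 -> V=0 FIRE
t=6: input=1 -> V=7
t=7: input=3 -> V=0 FIRE
t=8: input=4 -> V=0 FIRE
t=9: input=4 -> V=0 FIRE
t=10: input=2 -> V=14
t=11: input=3 -> V=0 FIRE
t=12: input=1 -> V=7
t=13: input=2 -> V=18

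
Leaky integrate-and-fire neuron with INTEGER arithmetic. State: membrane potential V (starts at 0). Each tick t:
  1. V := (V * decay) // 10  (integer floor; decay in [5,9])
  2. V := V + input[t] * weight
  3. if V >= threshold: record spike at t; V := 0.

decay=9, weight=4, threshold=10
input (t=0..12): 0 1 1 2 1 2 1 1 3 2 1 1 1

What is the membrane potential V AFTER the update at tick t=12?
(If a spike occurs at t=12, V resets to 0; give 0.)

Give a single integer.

t=0: input=0 -> V=0
t=1: input=1 -> V=4
t=2: input=1 -> V=7
t=3: input=2 -> V=0 FIRE
t=4: input=1 -> V=4
t=5: input=2 -> V=0 FIRE
t=6: input=1 -> V=4
t=7: input=1 -> V=7
t=8: input=3 -> V=0 FIRE
t=9: input=2 -> V=8
t=10: input=1 -> V=0 FIRE
t=11: input=1 -> V=4
t=12: input=1 -> V=7

Answer: 7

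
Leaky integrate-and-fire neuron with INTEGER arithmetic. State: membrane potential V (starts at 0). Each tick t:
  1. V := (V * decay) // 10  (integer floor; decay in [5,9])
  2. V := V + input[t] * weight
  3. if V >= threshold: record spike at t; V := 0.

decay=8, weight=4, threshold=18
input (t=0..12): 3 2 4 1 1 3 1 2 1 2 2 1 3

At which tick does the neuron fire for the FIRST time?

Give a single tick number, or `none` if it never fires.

t=0: input=3 -> V=12
t=1: input=2 -> V=17
t=2: input=4 -> V=0 FIRE
t=3: input=1 -> V=4
t=4: input=1 -> V=7
t=5: input=3 -> V=17
t=6: input=1 -> V=17
t=7: input=2 -> V=0 FIRE
t=8: input=1 -> V=4
t=9: input=2 -> V=11
t=10: input=2 -> V=16
t=11: input=1 -> V=16
t=12: input=3 -> V=0 FIRE

Answer: 2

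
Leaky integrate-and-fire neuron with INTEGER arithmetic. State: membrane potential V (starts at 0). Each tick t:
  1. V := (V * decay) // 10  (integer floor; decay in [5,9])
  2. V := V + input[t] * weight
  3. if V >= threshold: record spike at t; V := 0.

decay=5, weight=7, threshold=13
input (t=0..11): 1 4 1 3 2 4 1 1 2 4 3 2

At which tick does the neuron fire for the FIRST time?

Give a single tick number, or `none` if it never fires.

Answer: 1

Derivation:
t=0: input=1 -> V=7
t=1: input=4 -> V=0 FIRE
t=2: input=1 -> V=7
t=3: input=3 -> V=0 FIRE
t=4: input=2 -> V=0 FIRE
t=5: input=4 -> V=0 FIRE
t=6: input=1 -> V=7
t=7: input=1 -> V=10
t=8: input=2 -> V=0 FIRE
t=9: input=4 -> V=0 FIRE
t=10: input=3 -> V=0 FIRE
t=11: input=2 -> V=0 FIRE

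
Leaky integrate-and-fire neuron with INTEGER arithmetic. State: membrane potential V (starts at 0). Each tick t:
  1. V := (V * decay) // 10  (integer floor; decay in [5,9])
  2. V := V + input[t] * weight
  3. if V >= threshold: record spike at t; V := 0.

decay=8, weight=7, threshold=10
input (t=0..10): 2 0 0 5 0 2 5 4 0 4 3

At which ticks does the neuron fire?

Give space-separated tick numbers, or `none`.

Answer: 0 3 5 6 7 9 10

Derivation:
t=0: input=2 -> V=0 FIRE
t=1: input=0 -> V=0
t=2: input=0 -> V=0
t=3: input=5 -> V=0 FIRE
t=4: input=0 -> V=0
t=5: input=2 -> V=0 FIRE
t=6: input=5 -> V=0 FIRE
t=7: input=4 -> V=0 FIRE
t=8: input=0 -> V=0
t=9: input=4 -> V=0 FIRE
t=10: input=3 -> V=0 FIRE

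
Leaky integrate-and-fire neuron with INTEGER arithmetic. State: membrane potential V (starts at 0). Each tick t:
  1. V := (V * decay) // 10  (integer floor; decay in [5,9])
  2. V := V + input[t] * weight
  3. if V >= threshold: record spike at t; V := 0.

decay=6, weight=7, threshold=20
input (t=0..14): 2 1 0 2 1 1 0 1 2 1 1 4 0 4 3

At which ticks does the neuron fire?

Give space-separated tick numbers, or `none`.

Answer: 8 11 13 14

Derivation:
t=0: input=2 -> V=14
t=1: input=1 -> V=15
t=2: input=0 -> V=9
t=3: input=2 -> V=19
t=4: input=1 -> V=18
t=5: input=1 -> V=17
t=6: input=0 -> V=10
t=7: input=1 -> V=13
t=8: input=2 -> V=0 FIRE
t=9: input=1 -> V=7
t=10: input=1 -> V=11
t=11: input=4 -> V=0 FIRE
t=12: input=0 -> V=0
t=13: input=4 -> V=0 FIRE
t=14: input=3 -> V=0 FIRE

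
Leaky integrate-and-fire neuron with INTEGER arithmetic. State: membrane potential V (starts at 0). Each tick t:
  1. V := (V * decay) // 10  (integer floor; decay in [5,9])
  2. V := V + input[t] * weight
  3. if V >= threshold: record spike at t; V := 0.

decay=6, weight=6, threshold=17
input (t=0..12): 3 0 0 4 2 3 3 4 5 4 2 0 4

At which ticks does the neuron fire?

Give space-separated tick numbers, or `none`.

t=0: input=3 -> V=0 FIRE
t=1: input=0 -> V=0
t=2: input=0 -> V=0
t=3: input=4 -> V=0 FIRE
t=4: input=2 -> V=12
t=5: input=3 -> V=0 FIRE
t=6: input=3 -> V=0 FIRE
t=7: input=4 -> V=0 FIRE
t=8: input=5 -> V=0 FIRE
t=9: input=4 -> V=0 FIRE
t=10: input=2 -> V=12
t=11: input=0 -> V=7
t=12: input=4 -> V=0 FIRE

Answer: 0 3 5 6 7 8 9 12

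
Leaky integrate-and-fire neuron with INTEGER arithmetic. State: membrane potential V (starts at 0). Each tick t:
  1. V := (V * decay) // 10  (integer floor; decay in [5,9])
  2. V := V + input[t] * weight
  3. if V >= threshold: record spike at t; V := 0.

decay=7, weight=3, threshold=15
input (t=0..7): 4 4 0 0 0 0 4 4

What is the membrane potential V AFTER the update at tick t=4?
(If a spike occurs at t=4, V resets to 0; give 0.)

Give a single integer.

Answer: 0

Derivation:
t=0: input=4 -> V=12
t=1: input=4 -> V=0 FIRE
t=2: input=0 -> V=0
t=3: input=0 -> V=0
t=4: input=0 -> V=0
t=5: input=0 -> V=0
t=6: input=4 -> V=12
t=7: input=4 -> V=0 FIRE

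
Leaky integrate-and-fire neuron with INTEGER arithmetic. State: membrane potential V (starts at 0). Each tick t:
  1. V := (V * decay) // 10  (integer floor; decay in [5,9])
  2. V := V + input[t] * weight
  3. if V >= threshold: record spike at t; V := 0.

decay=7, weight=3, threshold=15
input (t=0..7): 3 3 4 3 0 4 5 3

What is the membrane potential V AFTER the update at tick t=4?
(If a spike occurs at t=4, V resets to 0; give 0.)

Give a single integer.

t=0: input=3 -> V=9
t=1: input=3 -> V=0 FIRE
t=2: input=4 -> V=12
t=3: input=3 -> V=0 FIRE
t=4: input=0 -> V=0
t=5: input=4 -> V=12
t=6: input=5 -> V=0 FIRE
t=7: input=3 -> V=9

Answer: 0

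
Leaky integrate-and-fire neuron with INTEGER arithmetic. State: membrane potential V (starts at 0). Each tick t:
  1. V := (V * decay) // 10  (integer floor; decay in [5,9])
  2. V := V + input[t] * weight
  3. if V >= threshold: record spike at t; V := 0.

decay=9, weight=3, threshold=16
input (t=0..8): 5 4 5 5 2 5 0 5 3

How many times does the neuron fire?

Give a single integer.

t=0: input=5 -> V=15
t=1: input=4 -> V=0 FIRE
t=2: input=5 -> V=15
t=3: input=5 -> V=0 FIRE
t=4: input=2 -> V=6
t=5: input=5 -> V=0 FIRE
t=6: input=0 -> V=0
t=7: input=5 -> V=15
t=8: input=3 -> V=0 FIRE

Answer: 4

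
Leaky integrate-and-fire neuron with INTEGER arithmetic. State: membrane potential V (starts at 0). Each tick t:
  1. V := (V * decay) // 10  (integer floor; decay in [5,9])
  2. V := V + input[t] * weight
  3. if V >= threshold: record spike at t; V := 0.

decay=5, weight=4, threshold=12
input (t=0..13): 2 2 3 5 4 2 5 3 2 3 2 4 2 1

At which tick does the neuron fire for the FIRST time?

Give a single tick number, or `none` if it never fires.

t=0: input=2 -> V=8
t=1: input=2 -> V=0 FIRE
t=2: input=3 -> V=0 FIRE
t=3: input=5 -> V=0 FIRE
t=4: input=4 -> V=0 FIRE
t=5: input=2 -> V=8
t=6: input=5 -> V=0 FIRE
t=7: input=3 -> V=0 FIRE
t=8: input=2 -> V=8
t=9: input=3 -> V=0 FIRE
t=10: input=2 -> V=8
t=11: input=4 -> V=0 FIRE
t=12: input=2 -> V=8
t=13: input=1 -> V=8

Answer: 1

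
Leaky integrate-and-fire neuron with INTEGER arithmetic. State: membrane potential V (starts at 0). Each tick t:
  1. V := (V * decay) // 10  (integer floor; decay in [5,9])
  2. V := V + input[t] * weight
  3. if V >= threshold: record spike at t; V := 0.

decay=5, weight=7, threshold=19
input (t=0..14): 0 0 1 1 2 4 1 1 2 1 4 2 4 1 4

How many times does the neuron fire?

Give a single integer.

t=0: input=0 -> V=0
t=1: input=0 -> V=0
t=2: input=1 -> V=7
t=3: input=1 -> V=10
t=4: input=2 -> V=0 FIRE
t=5: input=4 -> V=0 FIRE
t=6: input=1 -> V=7
t=7: input=1 -> V=10
t=8: input=2 -> V=0 FIRE
t=9: input=1 -> V=7
t=10: input=4 -> V=0 FIRE
t=11: input=2 -> V=14
t=12: input=4 -> V=0 FIRE
t=13: input=1 -> V=7
t=14: input=4 -> V=0 FIRE

Answer: 6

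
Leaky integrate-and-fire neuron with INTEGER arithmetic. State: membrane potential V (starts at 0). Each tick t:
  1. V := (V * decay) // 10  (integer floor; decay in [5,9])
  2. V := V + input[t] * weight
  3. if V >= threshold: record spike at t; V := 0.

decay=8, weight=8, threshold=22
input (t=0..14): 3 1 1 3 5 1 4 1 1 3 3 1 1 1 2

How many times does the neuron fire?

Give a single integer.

t=0: input=3 -> V=0 FIRE
t=1: input=1 -> V=8
t=2: input=1 -> V=14
t=3: input=3 -> V=0 FIRE
t=4: input=5 -> V=0 FIRE
t=5: input=1 -> V=8
t=6: input=4 -> V=0 FIRE
t=7: input=1 -> V=8
t=8: input=1 -> V=14
t=9: input=3 -> V=0 FIRE
t=10: input=3 -> V=0 FIRE
t=11: input=1 -> V=8
t=12: input=1 -> V=14
t=13: input=1 -> V=19
t=14: input=2 -> V=0 FIRE

Answer: 7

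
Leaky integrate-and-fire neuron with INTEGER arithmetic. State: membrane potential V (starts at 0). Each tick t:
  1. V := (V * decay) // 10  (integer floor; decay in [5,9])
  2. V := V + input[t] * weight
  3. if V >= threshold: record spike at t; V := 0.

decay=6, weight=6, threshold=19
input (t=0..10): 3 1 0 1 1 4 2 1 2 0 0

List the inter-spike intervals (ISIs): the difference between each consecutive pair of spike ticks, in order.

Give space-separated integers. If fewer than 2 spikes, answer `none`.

Answer: 3

Derivation:
t=0: input=3 -> V=18
t=1: input=1 -> V=16
t=2: input=0 -> V=9
t=3: input=1 -> V=11
t=4: input=1 -> V=12
t=5: input=4 -> V=0 FIRE
t=6: input=2 -> V=12
t=7: input=1 -> V=13
t=8: input=2 -> V=0 FIRE
t=9: input=0 -> V=0
t=10: input=0 -> V=0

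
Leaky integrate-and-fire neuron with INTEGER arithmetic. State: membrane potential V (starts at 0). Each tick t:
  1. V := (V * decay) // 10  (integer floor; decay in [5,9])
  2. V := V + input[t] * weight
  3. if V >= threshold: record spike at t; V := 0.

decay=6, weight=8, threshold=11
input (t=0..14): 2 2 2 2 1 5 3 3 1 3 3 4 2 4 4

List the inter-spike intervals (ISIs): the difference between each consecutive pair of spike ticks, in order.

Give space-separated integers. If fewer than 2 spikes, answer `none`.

Answer: 1 1 1 2 1 1 2 1 1 1 1 1

Derivation:
t=0: input=2 -> V=0 FIRE
t=1: input=2 -> V=0 FIRE
t=2: input=2 -> V=0 FIRE
t=3: input=2 -> V=0 FIRE
t=4: input=1 -> V=8
t=5: input=5 -> V=0 FIRE
t=6: input=3 -> V=0 FIRE
t=7: input=3 -> V=0 FIRE
t=8: input=1 -> V=8
t=9: input=3 -> V=0 FIRE
t=10: input=3 -> V=0 FIRE
t=11: input=4 -> V=0 FIRE
t=12: input=2 -> V=0 FIRE
t=13: input=4 -> V=0 FIRE
t=14: input=4 -> V=0 FIRE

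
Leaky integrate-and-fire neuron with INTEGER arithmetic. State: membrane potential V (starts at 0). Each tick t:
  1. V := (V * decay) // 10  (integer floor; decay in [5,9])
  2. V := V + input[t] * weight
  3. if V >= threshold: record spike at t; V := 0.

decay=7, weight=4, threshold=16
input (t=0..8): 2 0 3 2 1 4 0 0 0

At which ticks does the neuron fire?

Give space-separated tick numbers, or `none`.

Answer: 3 5

Derivation:
t=0: input=2 -> V=8
t=1: input=0 -> V=5
t=2: input=3 -> V=15
t=3: input=2 -> V=0 FIRE
t=4: input=1 -> V=4
t=5: input=4 -> V=0 FIRE
t=6: input=0 -> V=0
t=7: input=0 -> V=0
t=8: input=0 -> V=0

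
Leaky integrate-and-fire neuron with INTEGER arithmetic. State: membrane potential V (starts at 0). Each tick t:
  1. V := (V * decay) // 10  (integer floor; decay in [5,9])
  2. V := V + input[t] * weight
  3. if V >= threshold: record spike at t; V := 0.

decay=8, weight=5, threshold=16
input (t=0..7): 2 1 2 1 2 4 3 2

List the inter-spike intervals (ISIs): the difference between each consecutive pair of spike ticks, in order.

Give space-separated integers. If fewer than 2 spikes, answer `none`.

Answer: 3 2

Derivation:
t=0: input=2 -> V=10
t=1: input=1 -> V=13
t=2: input=2 -> V=0 FIRE
t=3: input=1 -> V=5
t=4: input=2 -> V=14
t=5: input=4 -> V=0 FIRE
t=6: input=3 -> V=15
t=7: input=2 -> V=0 FIRE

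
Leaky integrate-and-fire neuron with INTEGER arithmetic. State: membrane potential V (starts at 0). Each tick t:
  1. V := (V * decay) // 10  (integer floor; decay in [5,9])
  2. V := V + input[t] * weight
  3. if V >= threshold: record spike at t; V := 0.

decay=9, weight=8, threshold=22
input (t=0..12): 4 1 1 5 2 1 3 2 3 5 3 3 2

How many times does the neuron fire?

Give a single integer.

t=0: input=4 -> V=0 FIRE
t=1: input=1 -> V=8
t=2: input=1 -> V=15
t=3: input=5 -> V=0 FIRE
t=4: input=2 -> V=16
t=5: input=1 -> V=0 FIRE
t=6: input=3 -> V=0 FIRE
t=7: input=2 -> V=16
t=8: input=3 -> V=0 FIRE
t=9: input=5 -> V=0 FIRE
t=10: input=3 -> V=0 FIRE
t=11: input=3 -> V=0 FIRE
t=12: input=2 -> V=16

Answer: 8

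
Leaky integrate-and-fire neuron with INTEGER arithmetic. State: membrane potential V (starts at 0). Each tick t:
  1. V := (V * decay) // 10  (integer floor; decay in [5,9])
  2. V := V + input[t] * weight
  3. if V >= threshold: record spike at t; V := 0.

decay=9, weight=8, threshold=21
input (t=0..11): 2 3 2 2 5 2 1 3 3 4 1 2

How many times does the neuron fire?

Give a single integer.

t=0: input=2 -> V=16
t=1: input=3 -> V=0 FIRE
t=2: input=2 -> V=16
t=3: input=2 -> V=0 FIRE
t=4: input=5 -> V=0 FIRE
t=5: input=2 -> V=16
t=6: input=1 -> V=0 FIRE
t=7: input=3 -> V=0 FIRE
t=8: input=3 -> V=0 FIRE
t=9: input=4 -> V=0 FIRE
t=10: input=1 -> V=8
t=11: input=2 -> V=0 FIRE

Answer: 8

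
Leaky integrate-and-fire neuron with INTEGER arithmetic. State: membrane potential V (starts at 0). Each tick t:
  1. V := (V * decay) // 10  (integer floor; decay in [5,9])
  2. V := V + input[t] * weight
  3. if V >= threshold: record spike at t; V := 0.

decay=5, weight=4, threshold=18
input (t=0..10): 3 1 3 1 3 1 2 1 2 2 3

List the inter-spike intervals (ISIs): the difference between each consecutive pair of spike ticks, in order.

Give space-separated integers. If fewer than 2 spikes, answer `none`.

t=0: input=3 -> V=12
t=1: input=1 -> V=10
t=2: input=3 -> V=17
t=3: input=1 -> V=12
t=4: input=3 -> V=0 FIRE
t=5: input=1 -> V=4
t=6: input=2 -> V=10
t=7: input=1 -> V=9
t=8: input=2 -> V=12
t=9: input=2 -> V=14
t=10: input=3 -> V=0 FIRE

Answer: 6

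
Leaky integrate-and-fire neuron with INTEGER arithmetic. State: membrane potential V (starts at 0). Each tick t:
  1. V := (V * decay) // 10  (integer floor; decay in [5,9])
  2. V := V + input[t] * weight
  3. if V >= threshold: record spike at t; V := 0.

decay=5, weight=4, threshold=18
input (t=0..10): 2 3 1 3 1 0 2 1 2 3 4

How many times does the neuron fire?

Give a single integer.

t=0: input=2 -> V=8
t=1: input=3 -> V=16
t=2: input=1 -> V=12
t=3: input=3 -> V=0 FIRE
t=4: input=1 -> V=4
t=5: input=0 -> V=2
t=6: input=2 -> V=9
t=7: input=1 -> V=8
t=8: input=2 -> V=12
t=9: input=3 -> V=0 FIRE
t=10: input=4 -> V=16

Answer: 2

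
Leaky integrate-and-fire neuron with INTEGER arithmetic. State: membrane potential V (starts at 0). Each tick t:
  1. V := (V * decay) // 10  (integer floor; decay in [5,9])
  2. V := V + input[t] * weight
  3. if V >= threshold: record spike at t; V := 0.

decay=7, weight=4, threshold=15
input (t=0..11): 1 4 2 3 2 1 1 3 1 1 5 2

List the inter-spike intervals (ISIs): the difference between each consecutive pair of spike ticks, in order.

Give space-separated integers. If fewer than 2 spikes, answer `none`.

t=0: input=1 -> V=4
t=1: input=4 -> V=0 FIRE
t=2: input=2 -> V=8
t=3: input=3 -> V=0 FIRE
t=4: input=2 -> V=8
t=5: input=1 -> V=9
t=6: input=1 -> V=10
t=7: input=3 -> V=0 FIRE
t=8: input=1 -> V=4
t=9: input=1 -> V=6
t=10: input=5 -> V=0 FIRE
t=11: input=2 -> V=8

Answer: 2 4 3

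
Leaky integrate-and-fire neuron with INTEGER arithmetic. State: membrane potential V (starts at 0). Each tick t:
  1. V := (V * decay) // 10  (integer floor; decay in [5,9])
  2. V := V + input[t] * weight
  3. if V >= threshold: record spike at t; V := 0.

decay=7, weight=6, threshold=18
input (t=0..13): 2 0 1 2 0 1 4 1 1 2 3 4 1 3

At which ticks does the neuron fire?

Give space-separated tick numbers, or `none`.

t=0: input=2 -> V=12
t=1: input=0 -> V=8
t=2: input=1 -> V=11
t=3: input=2 -> V=0 FIRE
t=4: input=0 -> V=0
t=5: input=1 -> V=6
t=6: input=4 -> V=0 FIRE
t=7: input=1 -> V=6
t=8: input=1 -> V=10
t=9: input=2 -> V=0 FIRE
t=10: input=3 -> V=0 FIRE
t=11: input=4 -> V=0 FIRE
t=12: input=1 -> V=6
t=13: input=3 -> V=0 FIRE

Answer: 3 6 9 10 11 13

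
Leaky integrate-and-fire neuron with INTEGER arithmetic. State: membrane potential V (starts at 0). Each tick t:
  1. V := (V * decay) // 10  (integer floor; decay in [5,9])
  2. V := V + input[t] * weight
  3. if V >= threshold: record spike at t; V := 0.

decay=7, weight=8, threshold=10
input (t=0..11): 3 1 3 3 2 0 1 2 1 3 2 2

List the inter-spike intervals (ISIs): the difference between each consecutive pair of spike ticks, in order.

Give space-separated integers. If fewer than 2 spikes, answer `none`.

Answer: 2 1 1 3 2 1 1

Derivation:
t=0: input=3 -> V=0 FIRE
t=1: input=1 -> V=8
t=2: input=3 -> V=0 FIRE
t=3: input=3 -> V=0 FIRE
t=4: input=2 -> V=0 FIRE
t=5: input=0 -> V=0
t=6: input=1 -> V=8
t=7: input=2 -> V=0 FIRE
t=8: input=1 -> V=8
t=9: input=3 -> V=0 FIRE
t=10: input=2 -> V=0 FIRE
t=11: input=2 -> V=0 FIRE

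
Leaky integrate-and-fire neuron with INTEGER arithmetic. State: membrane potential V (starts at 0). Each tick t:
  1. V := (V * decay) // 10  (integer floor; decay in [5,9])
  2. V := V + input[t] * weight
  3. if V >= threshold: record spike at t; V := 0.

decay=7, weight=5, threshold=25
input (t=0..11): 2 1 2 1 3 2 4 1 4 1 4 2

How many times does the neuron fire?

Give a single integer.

t=0: input=2 -> V=10
t=1: input=1 -> V=12
t=2: input=2 -> V=18
t=3: input=1 -> V=17
t=4: input=3 -> V=0 FIRE
t=5: input=2 -> V=10
t=6: input=4 -> V=0 FIRE
t=7: input=1 -> V=5
t=8: input=4 -> V=23
t=9: input=1 -> V=21
t=10: input=4 -> V=0 FIRE
t=11: input=2 -> V=10

Answer: 3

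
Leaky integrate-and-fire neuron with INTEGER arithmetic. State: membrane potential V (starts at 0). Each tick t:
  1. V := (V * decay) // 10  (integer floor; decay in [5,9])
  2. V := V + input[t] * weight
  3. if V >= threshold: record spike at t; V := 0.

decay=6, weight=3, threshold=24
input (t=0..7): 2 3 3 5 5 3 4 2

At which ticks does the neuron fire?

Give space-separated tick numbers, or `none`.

t=0: input=2 -> V=6
t=1: input=3 -> V=12
t=2: input=3 -> V=16
t=3: input=5 -> V=0 FIRE
t=4: input=5 -> V=15
t=5: input=3 -> V=18
t=6: input=4 -> V=22
t=7: input=2 -> V=19

Answer: 3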